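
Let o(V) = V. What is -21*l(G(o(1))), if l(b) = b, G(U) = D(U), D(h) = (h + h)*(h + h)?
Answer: -84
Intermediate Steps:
D(h) = 4*h² (D(h) = (2*h)*(2*h) = 4*h²)
G(U) = 4*U²
-21*l(G(o(1))) = -84*1² = -84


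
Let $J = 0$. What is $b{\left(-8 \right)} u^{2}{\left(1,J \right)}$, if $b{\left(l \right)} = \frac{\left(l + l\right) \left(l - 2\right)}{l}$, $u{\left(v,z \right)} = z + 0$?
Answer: $0$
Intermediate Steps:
$u{\left(v,z \right)} = z$
$b{\left(l \right)} = -4 + 2 l$ ($b{\left(l \right)} = \frac{2 l \left(-2 + l\right)}{l} = -4 + 2 l$)
$b{\left(-8 \right)} u^{2}{\left(1,J \right)} = \left(-4 + 2 \left(-8\right)\right) 0^{2} = \left(-4 - 16\right) 0 = \left(-20\right) 0 = 0$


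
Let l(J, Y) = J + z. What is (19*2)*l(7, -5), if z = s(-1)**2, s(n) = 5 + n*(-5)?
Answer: 4066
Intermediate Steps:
s(n) = 5 - 5*n
z = 100 (z = (5 - 5*(-1))**2 = (5 + 5)**2 = 10**2 = 100)
l(J, Y) = 100 + J (l(J, Y) = J + 100 = 100 + J)
(19*2)*l(7, -5) = (19*2)*(100 + 7) = 38*107 = 4066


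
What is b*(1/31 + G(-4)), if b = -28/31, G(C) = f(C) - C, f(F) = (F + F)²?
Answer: -59052/961 ≈ -61.448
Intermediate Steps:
f(F) = 4*F² (f(F) = (2*F)² = 4*F²)
G(C) = -C + 4*C² (G(C) = 4*C² - C = -C + 4*C²)
b = -28/31 (b = -28*1/31 = -28/31 ≈ -0.90323)
b*(1/31 + G(-4)) = -28*(1/31 - 4*(-1 + 4*(-4)))/31 = -28*(1/31 - 4*(-1 - 16))/31 = -28*(1/31 - 4*(-17))/31 = -28*(1/31 + 68)/31 = -28/31*2109/31 = -59052/961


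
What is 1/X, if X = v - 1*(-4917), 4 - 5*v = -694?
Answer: 5/25283 ≈ 0.00019776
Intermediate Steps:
v = 698/5 (v = 4/5 - 1/5*(-694) = 4/5 + 694/5 = 698/5 ≈ 139.60)
X = 25283/5 (X = 698/5 - 1*(-4917) = 698/5 + 4917 = 25283/5 ≈ 5056.6)
1/X = 1/(25283/5) = 5/25283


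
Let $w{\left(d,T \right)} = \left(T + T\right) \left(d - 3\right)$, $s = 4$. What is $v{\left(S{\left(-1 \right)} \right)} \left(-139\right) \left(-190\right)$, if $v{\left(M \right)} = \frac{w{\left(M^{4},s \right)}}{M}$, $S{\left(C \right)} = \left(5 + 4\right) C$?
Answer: $- \frac{461858080}{3} \approx -1.5395 \cdot 10^{8}$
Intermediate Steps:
$w{\left(d,T \right)} = 2 T \left(-3 + d\right)$
$S{\left(C \right)} = 9 C$
$v{\left(M \right)} = \frac{-24 + 8 M^{4}}{M}$ ($v{\left(M \right)} = \frac{2 \cdot 4 \left(-3 + M^{4}\right)}{M} = \frac{-24 + 8 M^{4}}{M}$)
$v{\left(S{\left(-1 \right)} \right)} \left(-139\right) \left(-190\right) = \frac{8 \left(-3 + \left(9 \left(-1\right)\right)^{4}\right)}{9 \left(-1\right)} \left(-139\right) \left(-190\right) = \frac{8 \left(-3 + \left(-9\right)^{4}\right)}{-9} \left(-139\right) \left(-190\right) = 8 \left(- \frac{1}{9}\right) \left(-3 + 6561\right) \left(-139\right) \left(-190\right) = 8 \left(- \frac{1}{9}\right) 6558 \left(-139\right) \left(-190\right) = \left(- \frac{17488}{3}\right) \left(-139\right) \left(-190\right) = \frac{2430832}{3} \left(-190\right) = - \frac{461858080}{3}$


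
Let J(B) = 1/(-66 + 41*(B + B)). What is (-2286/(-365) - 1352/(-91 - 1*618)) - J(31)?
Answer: 5234634119/640751660 ≈ 8.1695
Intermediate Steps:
J(B) = 1/(-66 + 82*B) (J(B) = 1/(-66 + 41*(2*B)) = 1/(-66 + 82*B))
(-2286/(-365) - 1352/(-91 - 1*618)) - J(31) = (-2286/(-365) - 1352/(-91 - 1*618)) - 1/(2*(-33 + 41*31)) = (-2286*(-1/365) - 1352/(-91 - 618)) - 1/(2*(-33 + 1271)) = (2286/365 - 1352/(-709)) - 1/(2*1238) = (2286/365 - 1352*(-1/709)) - 1/(2*1238) = (2286/365 + 1352/709) - 1*1/2476 = 2114254/258785 - 1/2476 = 5234634119/640751660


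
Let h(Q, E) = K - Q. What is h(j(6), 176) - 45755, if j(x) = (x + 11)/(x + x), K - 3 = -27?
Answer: -549365/12 ≈ -45780.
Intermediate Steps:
K = -24 (K = 3 - 27 = -24)
j(x) = (11 + x)/(2*x) (j(x) = (11 + x)/((2*x)) = (11 + x)*(1/(2*x)) = (11 + x)/(2*x))
h(Q, E) = -24 - Q
h(j(6), 176) - 45755 = (-24 - (11 + 6)/(2*6)) - 45755 = (-24 - 17/(2*6)) - 45755 = (-24 - 1*17/12) - 45755 = (-24 - 17/12) - 45755 = -305/12 - 45755 = -549365/12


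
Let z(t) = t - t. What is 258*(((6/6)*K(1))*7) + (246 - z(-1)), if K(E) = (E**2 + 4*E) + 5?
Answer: 18306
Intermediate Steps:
z(t) = 0
K(E) = 5 + E**2 + 4*E
258*(((6/6)*K(1))*7) + (246 - z(-1)) = 258*(((6/6)*(5 + 1**2 + 4*1))*7) + (246 - 1*0) = 258*(((6*(1/6))*(5 + 1 + 4))*7) + (246 + 0) = 258*((1*10)*7) + 246 = 258*(10*7) + 246 = 258*70 + 246 = 18060 + 246 = 18306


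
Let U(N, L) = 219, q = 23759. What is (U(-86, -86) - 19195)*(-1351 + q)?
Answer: -425214208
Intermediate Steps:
(U(-86, -86) - 19195)*(-1351 + q) = (219 - 19195)*(-1351 + 23759) = -18976*22408 = -425214208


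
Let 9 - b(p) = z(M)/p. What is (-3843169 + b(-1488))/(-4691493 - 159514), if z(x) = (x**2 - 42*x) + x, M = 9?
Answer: 119137966/150381217 ≈ 0.79224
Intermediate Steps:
z(x) = x**2 - 41*x
b(p) = 9 + 288/p (b(p) = 9 - 9*(-41 + 9)/p = 9 - 9*(-32)/p = 9 - (-288)/p = 9 + 288/p)
(-3843169 + b(-1488))/(-4691493 - 159514) = (-3843169 + (9 + 288/(-1488)))/(-4691493 - 159514) = (-3843169 + (9 + 288*(-1/1488)))/(-4851007) = (-3843169 + (9 - 6/31))*(-1/4851007) = (-3843169 + 273/31)*(-1/4851007) = -119137966/31*(-1/4851007) = 119137966/150381217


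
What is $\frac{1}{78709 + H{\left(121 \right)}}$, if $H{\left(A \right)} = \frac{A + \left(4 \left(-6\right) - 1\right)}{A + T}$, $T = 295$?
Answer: $\frac{13}{1023220} \approx 1.2705 \cdot 10^{-5}$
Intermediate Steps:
$H{\left(A \right)} = \frac{-25 + A}{295 + A}$ ($H{\left(A \right)} = \frac{A + \left(4 \left(-6\right) - 1\right)}{A + 295} = \frac{A - 25}{295 + A} = \frac{-25 + A}{295 + A}$)
$\frac{1}{78709 + H{\left(121 \right)}} = \frac{1}{78709 + \frac{-25 + 121}{295 + 121}} = \frac{1}{78709 + \frac{1}{416} \cdot 96} = \frac{1}{78709 + \frac{3}{13}} = \frac{1}{\frac{1023220}{13}} = \frac{13}{1023220}$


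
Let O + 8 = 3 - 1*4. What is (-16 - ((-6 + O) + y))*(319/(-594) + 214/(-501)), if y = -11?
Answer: -43475/4509 ≈ -9.6418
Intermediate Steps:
O = -9 (O = -8 + (3 - 1*4) = -8 + (3 - 4) = -8 - 1 = -9)
(-16 - ((-6 + O) + y))*(319/(-594) + 214/(-501)) = (-16 - ((-6 - 9) - 11))*(319/(-594) + 214/(-501)) = (-16 - (-15 - 11))*(319*(-1/594) + 214*(-1/501)) = (-16 - 1*(-26))*(-29/54 - 214/501) = (-16 + 26)*(-8695/9018) = 10*(-8695/9018) = -43475/4509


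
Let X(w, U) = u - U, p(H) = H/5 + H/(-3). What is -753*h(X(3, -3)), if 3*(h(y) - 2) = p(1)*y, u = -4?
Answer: -23092/15 ≈ -1539.5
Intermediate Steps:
p(H) = -2*H/15 (p(H) = H*(⅕) + H*(-⅓) = H/5 - H/3 = -2*H/15)
X(w, U) = -4 - U
h(y) = 2 - 2*y/45 (h(y) = 2 + ((-2/15*1)*y)/3 = 2 + (-2*y/15)/3 = 2 - 2*y/45)
-753*h(X(3, -3)) = -753*(2 - 2*(-4 - 1*(-3))/45) = -753*(2 - 2*(-4 + 3)/45) = -753*(2 - 2/45*(-1)) = -753*(2 + 2/45) = -753*92/45 = -23092/15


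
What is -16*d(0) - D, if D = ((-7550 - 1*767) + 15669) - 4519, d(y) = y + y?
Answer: -2833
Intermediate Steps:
d(y) = 2*y
D = 2833 (D = ((-7550 - 767) + 15669) - 4519 = (-8317 + 15669) - 4519 = 7352 - 4519 = 2833)
-16*d(0) - D = -32*0 - 1*2833 = -16*0 - 2833 = 0 - 2833 = -2833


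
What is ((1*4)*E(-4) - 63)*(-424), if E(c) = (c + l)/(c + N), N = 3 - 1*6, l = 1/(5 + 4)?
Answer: 231928/9 ≈ 25770.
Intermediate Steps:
l = 1/9 ≈ 0.11111
N = -3 (N = 3 - 6 = -3)
E(c) = (1/9 + c)/(-3 + c) (E(c) = (c + 1/9)/(c - 3) = (1/9 + c)/(-3 + c))
((1*4)*E(-4) - 63)*(-424) = ((1*4)*((1/9 - 4)/(-3 - 4)) - 63)*(-424) = (4*(-35/9/(-7)) - 63)*(-424) = (4*(-1/7*(-35/9)) - 63)*(-424) = (4*(5/9) - 63)*(-424) = (20/9 - 63)*(-424) = -547/9*(-424) = 231928/9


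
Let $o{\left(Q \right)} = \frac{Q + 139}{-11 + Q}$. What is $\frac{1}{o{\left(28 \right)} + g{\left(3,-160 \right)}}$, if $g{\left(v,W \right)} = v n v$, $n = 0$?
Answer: $\frac{17}{167} \approx 0.1018$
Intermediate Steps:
$g{\left(v,W \right)} = 0$ ($g{\left(v,W \right)} = v 0 v = 0 v = 0$)
$o{\left(Q \right)} = \frac{139 + Q}{-11 + Q}$
$\frac{1}{o{\left(28 \right)} + g{\left(3,-160 \right)}} = \frac{1}{\frac{139 + 28}{-11 + 28} + 0} = \frac{1}{\frac{1}{17} \cdot 167 + 0} = \frac{1}{\frac{167}{17} + 0} = \frac{1}{\frac{167}{17}} = \frac{17}{167}$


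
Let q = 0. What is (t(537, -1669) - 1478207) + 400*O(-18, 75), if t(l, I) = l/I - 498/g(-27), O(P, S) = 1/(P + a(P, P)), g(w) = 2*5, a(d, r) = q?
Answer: -111026170129/75105 ≈ -1.4783e+6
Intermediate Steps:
a(d, r) = 0
g(w) = 10
O(P, S) = 1/P (O(P, S) = 1/(P + 0) = 1/P)
t(l, I) = -249/5 + l/I (t(l, I) = l/I - 498/10 = l/I - 498*1/10 = l/I - 249/5 = -249/5 + l/I)
(t(537, -1669) - 1478207) + 400*O(-18, 75) = ((-249/5 + 537/(-1669)) - 1478207) + 400/(-18) = ((-249/5 + 537*(-1/1669)) - 1478207) + 400*(-1/18) = ((-249/5 - 537/1669) - 1478207) - 200/9 = (-418266/8345 - 1478207) - 200/9 = -12336055681/8345 - 200/9 = -111026170129/75105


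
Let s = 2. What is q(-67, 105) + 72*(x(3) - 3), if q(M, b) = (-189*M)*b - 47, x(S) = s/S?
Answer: 1329400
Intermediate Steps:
x(S) = 2/S
q(M, b) = -47 - 189*M*b (q(M, b) = -189*M*b - 47 = -47 - 189*M*b)
q(-67, 105) + 72*(x(3) - 3) = (-47 - 189*(-67)*105) + 72*(2/3 - 3) = (-47 + 1329615) + 72*(2*(⅓) - 3) = 1329568 + 72*(⅔ - 3) = 1329568 + 72*(-7/3) = 1329568 - 168 = 1329400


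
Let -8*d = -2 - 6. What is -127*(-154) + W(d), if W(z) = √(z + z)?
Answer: 19558 + √2 ≈ 19559.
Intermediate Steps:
d = 1 (d = -(-2 - 6)/8 = -⅛*(-8) = 1)
W(z) = √2*√z (W(z) = √(2*z) = √2*√z)
-127*(-154) + W(d) = -127*(-154) + √2*√1 = 19558 + √2*1 = 19558 + √2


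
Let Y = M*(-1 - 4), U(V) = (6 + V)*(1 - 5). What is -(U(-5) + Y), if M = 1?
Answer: 9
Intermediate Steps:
U(V) = -24 - 4*V (U(V) = (6 + V)*(-4) = -24 - 4*V)
Y = -5 (Y = 1*(-1 - 4) = 1*(-5) = -5)
-(U(-5) + Y) = -((-24 - 4*(-5)) - 5) = -((-24 + 20) - 5) = -(-4 - 5) = -1*(-9) = 9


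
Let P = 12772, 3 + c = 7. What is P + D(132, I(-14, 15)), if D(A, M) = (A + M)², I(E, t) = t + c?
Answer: 35573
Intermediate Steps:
c = 4 (c = -3 + 7 = 4)
I(E, t) = 4 + t (I(E, t) = t + 4 = 4 + t)
P + D(132, I(-14, 15)) = 12772 + (132 + (4 + 15))² = 12772 + (132 + 19)² = 12772 + 151² = 12772 + 22801 = 35573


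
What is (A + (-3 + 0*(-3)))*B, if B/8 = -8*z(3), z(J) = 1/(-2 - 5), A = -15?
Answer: -1152/7 ≈ -164.57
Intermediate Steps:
z(J) = -⅐ (z(J) = 1/(-7) = -⅐)
B = 64/7 (B = 8*(-8*(-⅐)) = 8*(8/7) = 64/7 ≈ 9.1429)
(A + (-3 + 0*(-3)))*B = (-15 + (-3 + 0*(-3)))*(64/7) = (-15 + (-3 + 0))*(64/7) = (-15 - 3)*(64/7) = -18*64/7 = -1152/7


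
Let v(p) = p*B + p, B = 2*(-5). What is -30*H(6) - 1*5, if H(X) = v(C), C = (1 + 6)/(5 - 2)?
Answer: 625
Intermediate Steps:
B = -10
C = 7/3 ≈ 2.3333
v(p) = -9*p (v(p) = p*(-10) + p = -10*p + p = -9*p)
H(X) = -21 (H(X) = -9*7/3 = -21)
-30*H(6) - 1*5 = -30*(-21) - 1*5 = 630 - 5 = 625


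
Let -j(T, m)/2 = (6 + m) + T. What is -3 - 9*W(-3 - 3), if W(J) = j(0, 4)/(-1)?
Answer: -183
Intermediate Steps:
j(T, m) = -12 - 2*T - 2*m (j(T, m) = -2*((6 + m) + T) = -2*(6 + T + m) = -12 - 2*T - 2*m)
W(J) = 20 (W(J) = (-12 - 2*0 - 2*4)/(-1) = (-12 + 0 - 8)*(-1) = -20*(-1) = 20)
-3 - 9*W(-3 - 3) = -3 - 9*20 = -3 - 180 = -183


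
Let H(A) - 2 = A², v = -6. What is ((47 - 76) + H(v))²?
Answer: 81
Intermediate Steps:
H(A) = 2 + A²
((47 - 76) + H(v))² = ((47 - 76) + (2 + (-6)²))² = (-29 + (2 + 36))² = (-29 + 38)² = 9² = 81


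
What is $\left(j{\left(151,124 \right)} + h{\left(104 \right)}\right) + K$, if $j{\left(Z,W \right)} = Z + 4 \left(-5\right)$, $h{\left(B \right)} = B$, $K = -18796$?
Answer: $-18561$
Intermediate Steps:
$j{\left(Z,W \right)} = -20 + Z$ ($j{\left(Z,W \right)} = Z - 20 = -20 + Z$)
$\left(j{\left(151,124 \right)} + h{\left(104 \right)}\right) + K = \left(\left(-20 + 151\right) + 104\right) - 18796 = \left(131 + 104\right) - 18796 = 235 - 18796 = -18561$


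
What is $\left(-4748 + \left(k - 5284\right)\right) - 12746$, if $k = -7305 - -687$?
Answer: $-29396$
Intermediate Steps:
$k = -6618$ ($k = -7305 + 687 = -6618$)
$\left(-4748 + \left(k - 5284\right)\right) - 12746 = \left(-4748 - 11902\right) - 12746 = -16650 - 12746 = -29396$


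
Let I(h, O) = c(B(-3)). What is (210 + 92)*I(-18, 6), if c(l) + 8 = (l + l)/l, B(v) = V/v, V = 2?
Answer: -1812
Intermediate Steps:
B(v) = 2/v
c(l) = -6 (c(l) = -8 + (l + l)/l = -8 + (2*l)/l = -8 + 2 = -6)
I(h, O) = -6
(210 + 92)*I(-18, 6) = (210 + 92)*(-6) = 302*(-6) = -1812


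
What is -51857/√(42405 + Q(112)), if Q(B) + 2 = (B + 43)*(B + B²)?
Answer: -51857*√2004083/2004083 ≈ -36.631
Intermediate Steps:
Q(B) = -2 + (43 + B)*(B + B²) (Q(B) = -2 + (B + 43)*(B + B²) = -2 + (43 + B)*(B + B²))
-51857/√(42405 + Q(112)) = -51857/√(42405 + (-2 + 112³ + 43*112 + 44*112²)) = -51857/√(42405 + (-2 + 1404928 + 4816 + 44*12544)) = -51857/√(42405 + (-2 + 1404928 + 4816 + 551936)) = -51857/√(42405 + 1961678) = -51857*√2004083/2004083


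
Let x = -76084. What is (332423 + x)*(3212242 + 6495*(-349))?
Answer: 242365192093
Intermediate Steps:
(332423 + x)*(3212242 + 6495*(-349)) = (332423 - 76084)*(3212242 + 6495*(-349)) = 256339*(3212242 - 2266755) = 256339*945487 = 242365192093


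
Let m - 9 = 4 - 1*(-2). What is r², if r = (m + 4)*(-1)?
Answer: 361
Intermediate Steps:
m = 15 (m = 9 + (4 - 1*(-2)) = 9 + (4 + 2) = 9 + 6 = 15)
r = -19 (r = (15 + 4)*(-1) = 19*(-1) = -19)
r² = (-19)² = 361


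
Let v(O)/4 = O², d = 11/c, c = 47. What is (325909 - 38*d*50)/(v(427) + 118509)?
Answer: 15296823/39847775 ≈ 0.38388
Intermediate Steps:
d = 11/47 ≈ 0.23404
v(O) = 4*O²
(325909 - 38*d*50)/(v(427) + 118509) = (325909 - 38*11/47*50)/(4*427² + 118509) = (325909 - 418/47*50)/(4*182329 + 118509) = (325909 - 20900/47)/(729316 + 118509) = (15296823/47)/847825 = (15296823/47)*(1/847825) = 15296823/39847775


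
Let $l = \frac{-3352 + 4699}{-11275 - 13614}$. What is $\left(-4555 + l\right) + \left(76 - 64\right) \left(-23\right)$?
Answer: $- \frac{120240106}{24889} \approx -4831.1$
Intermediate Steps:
$l = - \frac{1347}{24889}$ ($l = \frac{1347}{-24889} = 1347 \left(- \frac{1}{24889}\right) = - \frac{1347}{24889} \approx -0.05412$)
$\left(-4555 + l\right) + \left(76 - 64\right) \left(-23\right) = \left(-4555 - \frac{1347}{24889}\right) + \left(76 - 64\right) \left(-23\right) = - \frac{113370742}{24889} + 12 \left(-23\right) = - \frac{113370742}{24889} - 276 = - \frac{120240106}{24889}$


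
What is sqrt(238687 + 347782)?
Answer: sqrt(586469) ≈ 765.81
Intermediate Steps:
sqrt(238687 + 347782) = sqrt(586469)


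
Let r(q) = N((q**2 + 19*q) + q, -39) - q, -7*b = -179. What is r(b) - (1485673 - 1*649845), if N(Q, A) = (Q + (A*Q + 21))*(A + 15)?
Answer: 11094591/49 ≈ 2.2642e+5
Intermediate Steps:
b = 179/7 (b = -1/7*(-179) = 179/7 ≈ 25.571)
N(Q, A) = (15 + A)*(21 + Q + A*Q) (N(Q, A) = (Q + (21 + A*Q))*(15 + A) = (21 + Q + A*Q)*(15 + A) = (15 + A)*(21 + Q + A*Q))
r(q) = -504 + 912*q**2 + 18239*q (r(q) = (315 + 15*((q**2 + 19*q) + q) + 21*(-39) + ((q**2 + 19*q) + q)*(-39)**2 + 16*(-39)*((q**2 + 19*q) + q)) - q = (315 + 15*(q**2 + 20*q) - 819 + (q**2 + 20*q)*1521 + 16*(-39)*(q**2 + 20*q)) - q = (315 + (15*q**2 + 300*q) - 819 + (1521*q**2 + 30420*q) + (-12480*q - 624*q**2)) - q = (-504 + 912*q**2 + 18240*q) - q = -504 + 912*q**2 + 18239*q)
r(b) - (1485673 - 1*649845) = (-504 - 1*179/7 + 912*(179/7)*(20 + 179/7)) - (1485673 - 1*649845) = (-504 - 179/7 + 912*(179/7)*(319/7)) - (1485673 - 649845) = (-504 - 179/7 + 52076112/49) - 1*835828 = 52050163/49 - 835828 = 11094591/49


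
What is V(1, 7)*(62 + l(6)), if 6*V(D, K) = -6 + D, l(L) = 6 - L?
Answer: -155/3 ≈ -51.667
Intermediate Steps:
V(D, K) = -1 + D/6 (V(D, K) = (-6 + D)/6 = -1 + D/6)
V(1, 7)*(62 + l(6)) = (-1 + (⅙)*1)*(62 + (6 - 1*6)) = (-1 + ⅙)*(62 + (6 - 6)) = -5*(62 + 0)/6 = -⅚*62 = -155/3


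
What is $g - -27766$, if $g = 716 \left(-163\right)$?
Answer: $-88942$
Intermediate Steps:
$g = -116708$
$g - -27766 = -116708 - -27766 = -116708 + 27766 = -88942$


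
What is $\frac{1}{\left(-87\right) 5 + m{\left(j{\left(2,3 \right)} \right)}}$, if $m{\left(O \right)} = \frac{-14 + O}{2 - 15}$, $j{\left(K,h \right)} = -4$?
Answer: $- \frac{13}{5637} \approx -0.0023062$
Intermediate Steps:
$m{\left(O \right)} = \frac{14}{13} - \frac{O}{13}$ ($m{\left(O \right)} = \frac{-14 + O}{-13} = \left(-14 + O\right) \left(- \frac{1}{13}\right) = \frac{14}{13} - \frac{O}{13}$)
$\frac{1}{\left(-87\right) 5 + m{\left(j{\left(2,3 \right)} \right)}} = \frac{1}{\left(-87\right) 5 + \left(\frac{14}{13} - - \frac{4}{13}\right)} = \frac{1}{-435 + \left(\frac{14}{13} + \frac{4}{13}\right)} = \frac{1}{-435 + \frac{18}{13}} = \frac{1}{- \frac{5637}{13}} = - \frac{13}{5637}$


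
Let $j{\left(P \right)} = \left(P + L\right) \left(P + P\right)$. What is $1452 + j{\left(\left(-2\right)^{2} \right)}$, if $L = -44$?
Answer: $1132$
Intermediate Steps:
$j{\left(P \right)} = 2 P \left(-44 + P\right)$ ($j{\left(P \right)} = \left(P - 44\right) \left(P + P\right) = \left(-44 + P\right) 2 P = 2 P \left(-44 + P\right)$)
$1452 + j{\left(\left(-2\right)^{2} \right)} = 1452 + 2 \left(-2\right)^{2} \left(-44 + \left(-2\right)^{2}\right) = 1452 + 2 \cdot 4 \left(-44 + 4\right) = 1452 + 2 \cdot 4 \left(-40\right) = 1452 - 320 = 1132$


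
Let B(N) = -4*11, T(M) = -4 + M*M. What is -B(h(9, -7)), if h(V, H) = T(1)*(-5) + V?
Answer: 44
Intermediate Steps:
T(M) = -4 + M²
h(V, H) = 15 + V (h(V, H) = (-4 + 1²)*(-5) + V = (-4 + 1)*(-5) + V = -3*(-5) + V = 15 + V)
B(N) = -44
-B(h(9, -7)) = -1*(-44) = 44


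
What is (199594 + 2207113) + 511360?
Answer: 2918067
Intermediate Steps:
(199594 + 2207113) + 511360 = 2406707 + 511360 = 2918067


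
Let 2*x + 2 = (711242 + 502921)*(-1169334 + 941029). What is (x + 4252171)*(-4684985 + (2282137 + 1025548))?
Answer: 190887567946593750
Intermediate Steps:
x = -277199483717/2 (x = -1 + ((711242 + 502921)*(-1169334 + 941029))/2 = -1 + (1214163*(-228305))/2 = -1 + (1/2)*(-277199483715) = -1 - 277199483715/2 = -277199483717/2 ≈ -1.3860e+11)
(x + 4252171)*(-4684985 + (2282137 + 1025548)) = (-277199483717/2 + 4252171)*(-4684985 + (2282137 + 1025548)) = -277190979375*(-4684985 + 3307685)/2 = -277190979375/2*(-1377300) = 190887567946593750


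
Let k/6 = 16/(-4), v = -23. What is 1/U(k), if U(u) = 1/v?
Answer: -23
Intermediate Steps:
k = -24 (k = 6*(16/(-4)) = 6*(16*(-¼)) = 6*(-4) = -24)
U(u) = -1/23 (U(u) = 1/(-23) = -1/23)
1/U(k) = 1/(-1/23) = -23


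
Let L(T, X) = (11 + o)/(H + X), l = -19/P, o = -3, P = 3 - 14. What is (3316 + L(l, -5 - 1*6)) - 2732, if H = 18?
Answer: 4096/7 ≈ 585.14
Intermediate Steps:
P = -11
l = 19/11 (l = -19/(-11) = -19*(-1/11) = 19/11 ≈ 1.7273)
L(T, X) = 8/(18 + X) (L(T, X) = (11 - 3)/(18 + X) = 8/(18 + X))
(3316 + L(l, -5 - 1*6)) - 2732 = (3316 + 8/(18 + (-5 - 1*6))) - 2732 = (3316 + 8/(18 + (-5 - 6))) - 2732 = (3316 + 8/(18 - 11)) - 2732 = (3316 + 8/7) - 2732 = 23220/7 - 2732 = 4096/7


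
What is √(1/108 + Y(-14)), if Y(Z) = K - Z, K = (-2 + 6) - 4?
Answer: √4539/18 ≈ 3.7429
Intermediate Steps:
K = 0 (K = 4 - 4 = 0)
Y(Z) = -Z (Y(Z) = 0 - Z = -Z)
√(1/108 + Y(-14)) = √(1/108 - 1*(-14)) = √(1/108 + 14) = √(1513/108) = √4539/18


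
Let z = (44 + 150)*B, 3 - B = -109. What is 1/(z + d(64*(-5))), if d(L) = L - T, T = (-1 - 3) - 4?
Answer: 1/21416 ≈ 4.6694e-5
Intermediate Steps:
B = 112 (B = 3 - 1*(-109) = 3 + 109 = 112)
T = -8 (T = -4 - 4 = -8)
d(L) = 8 + L (d(L) = L - 1*(-8) = L + 8 = 8 + L)
z = 21728 (z = (44 + 150)*112 = 194*112 = 21728)
1/(z + d(64*(-5))) = 1/(21728 + (8 + 64*(-5))) = 1/(21728 + (8 - 320)) = 1/(21728 - 312) = 1/21416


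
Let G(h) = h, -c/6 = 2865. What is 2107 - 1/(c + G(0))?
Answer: 36219331/17190 ≈ 2107.0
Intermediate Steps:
c = -17190 (c = -6*2865 = -17190)
2107 - 1/(c + G(0)) = 2107 - 1/(-17190 + 0) = 2107 - 1/(-17190) = 2107 - 1*(-1/17190) = 2107 + 1/17190 = 36219331/17190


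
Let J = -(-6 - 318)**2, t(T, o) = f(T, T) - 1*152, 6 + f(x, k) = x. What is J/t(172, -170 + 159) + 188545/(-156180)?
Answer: -1639779131/218652 ≈ -7499.5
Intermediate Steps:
f(x, k) = -6 + x
t(T, o) = -158 + T (t(T, o) = (-6 + T) - 1*152 = (-6 + T) - 152 = -158 + T)
J = -104976 (J = -1*(-324)**2 = -1*104976 = -104976)
J/t(172, -170 + 159) + 188545/(-156180) = -104976/(-158 + 172) + 188545/(-156180) = -104976/14 + 188545*(-1/156180) = -104976*1/14 - 37709/31236 = -52488/7 - 37709/31236 = -1639779131/218652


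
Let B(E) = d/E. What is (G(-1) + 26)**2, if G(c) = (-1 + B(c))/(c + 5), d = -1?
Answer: 676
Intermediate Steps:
B(E) = -1/E
G(c) = (-1 - 1/c)/(5 + c) (G(c) = (-1 - 1/c)/(c + 5) = (-1 - 1/c)/(5 + c))
(G(-1) + 26)**2 = ((-1 - 1*(-1))/((-1)*(5 - 1)) + 26)**2 = (-1*(-1 + 1)/4 + 26)**2 = (-1*1/4*0 + 26)**2 = (0 + 26)**2 = 26**2 = 676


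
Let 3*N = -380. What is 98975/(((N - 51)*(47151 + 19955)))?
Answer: -296925/35767498 ≈ -0.0083015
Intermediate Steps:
N = -380/3 (N = (1/3)*(-380) = -380/3 ≈ -126.67)
98975/(((N - 51)*(47151 + 19955))) = 98975/(((-380/3 - 51)*(47151 + 19955))) = 98975/((-533/3*67106)) = 98975/(-35767498/3) = 98975*(-3/35767498) = -296925/35767498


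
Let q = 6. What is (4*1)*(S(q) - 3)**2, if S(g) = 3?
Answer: 0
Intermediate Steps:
(4*1)*(S(q) - 3)**2 = (4*1)*(3 - 3)**2 = 4*0**2 = 4*0 = 0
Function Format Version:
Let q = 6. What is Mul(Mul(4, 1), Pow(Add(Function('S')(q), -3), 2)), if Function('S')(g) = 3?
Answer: 0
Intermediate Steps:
Mul(Mul(4, 1), Pow(Add(Function('S')(q), -3), 2)) = Mul(Mul(4, 1), Pow(Add(3, -3), 2)) = Mul(4, Pow(0, 2)) = Mul(4, 0) = 0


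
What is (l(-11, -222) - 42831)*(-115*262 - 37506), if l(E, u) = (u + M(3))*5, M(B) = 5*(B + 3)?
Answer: 2961848076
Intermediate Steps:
M(B) = 15 + 5*B (M(B) = 5*(3 + B) = 15 + 5*B)
l(E, u) = 150 + 5*u (l(E, u) = (u + (15 + 5*3))*5 = (u + (15 + 15))*5 = (u + 30)*5 = (30 + u)*5 = 150 + 5*u)
(l(-11, -222) - 42831)*(-115*262 - 37506) = ((150 + 5*(-222)) - 42831)*(-115*262 - 37506) = ((150 - 1110) - 42831)*(-30130 - 37506) = (-960 - 42831)*(-67636) = -43791*(-67636) = 2961848076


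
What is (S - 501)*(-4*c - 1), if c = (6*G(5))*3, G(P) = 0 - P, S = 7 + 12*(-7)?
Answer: -207502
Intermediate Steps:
S = -77 (S = 7 - 84 = -77)
G(P) = -P
c = -90 (c = (6*(-1*5))*3 = (6*(-5))*3 = -30*3 = -90)
(S - 501)*(-4*c - 1) = (-77 - 501)*(-4*(-90) - 1) = -578*(360 - 1) = -578*359 = -207502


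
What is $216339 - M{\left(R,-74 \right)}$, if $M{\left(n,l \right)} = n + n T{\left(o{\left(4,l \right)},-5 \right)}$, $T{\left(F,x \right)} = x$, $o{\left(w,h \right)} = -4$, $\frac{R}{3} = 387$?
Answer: $220983$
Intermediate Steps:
$R = 1161$ ($R = 3 \cdot 387 = 1161$)
$M{\left(n,l \right)} = - 4 n$ ($M{\left(n,l \right)} = n + n \left(-5\right) = n - 5 n = - 4 n$)
$216339 - M{\left(R,-74 \right)} = 216339 - \left(-4\right) 1161 = 216339 - -4644 = 216339 + 4644 = 220983$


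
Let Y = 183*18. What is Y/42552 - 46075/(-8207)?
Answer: 36807727/6467116 ≈ 5.6915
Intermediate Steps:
Y = 3294
Y/42552 - 46075/(-8207) = 3294/42552 - 46075/(-8207) = 3294*(1/42552) - 46075*(-1/8207) = 61/788 + 46075/8207 = 36807727/6467116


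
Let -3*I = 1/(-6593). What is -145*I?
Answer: -145/19779 ≈ -0.0073310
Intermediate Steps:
I = 1/19779 (I = -⅓/(-6593) = -⅓*(-1/6593) = 1/19779 ≈ 5.0559e-5)
-145*I = -145*1/19779 = -145/19779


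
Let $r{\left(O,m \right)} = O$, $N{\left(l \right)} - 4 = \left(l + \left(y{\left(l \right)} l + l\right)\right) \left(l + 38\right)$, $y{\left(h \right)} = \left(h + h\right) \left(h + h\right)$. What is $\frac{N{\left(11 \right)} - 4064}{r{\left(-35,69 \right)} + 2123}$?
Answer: $\frac{128947}{1044} \approx 123.51$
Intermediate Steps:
$y{\left(h \right)} = 4 h^{2}$ ($y{\left(h \right)} = 2 h 2 h = 4 h^{2}$)
$N{\left(l \right)} = 4 + \left(38 + l\right) \left(2 l + 4 l^{3}\right)$ ($N{\left(l \right)} = 4 + \left(l + \left(4 l^{2} l + l\right)\right) \left(l + 38\right) = 4 + \left(l + \left(4 l^{3} + l\right)\right) \left(38 + l\right) = 4 + \left(l + \left(l + 4 l^{3}\right)\right) \left(38 + l\right) = 4 + \left(2 l + 4 l^{3}\right) \left(38 + l\right) = 4 + \left(38 + l\right) \left(2 l + 4 l^{3}\right)$)
$\frac{N{\left(11 \right)} - 4064}{r{\left(-35,69 \right)} + 2123} = \frac{\left(4 + 2 \cdot 11^{2} + 4 \cdot 11^{4} + 76 \cdot 11 + 152 \cdot 11^{3}\right) - 4064}{-35 + 2123} = \frac{\left(4 + 2 \cdot 121 + 4 \cdot 14641 + 836 + 152 \cdot 1331\right) - 4064}{2088} = \left(\left(4 + 242 + 58564 + 836 + 202312\right) - 4064\right) \frac{1}{2088} = \left(261958 - 4064\right) \frac{1}{2088} = 257894 \cdot \frac{1}{2088} = \frac{128947}{1044}$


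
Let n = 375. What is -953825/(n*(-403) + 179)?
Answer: 953825/150946 ≈ 6.3190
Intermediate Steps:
-953825/(n*(-403) + 179) = -953825/(375*(-403) + 179) = -953825/(-151125 + 179) = -953825/(-150946) = -953825*(-1/150946) = 953825/150946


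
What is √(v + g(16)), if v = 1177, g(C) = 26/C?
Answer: √18858/4 ≈ 34.331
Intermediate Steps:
√(v + g(16)) = √(1177 + 26/16) = √(1177 + 26*(1/16)) = √(1177 + 13/8) = √(9429/8) = √18858/4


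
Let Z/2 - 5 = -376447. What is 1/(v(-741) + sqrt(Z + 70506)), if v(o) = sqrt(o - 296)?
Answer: -I/(sqrt(1037) + sqrt(682378)) ≈ -0.0011651*I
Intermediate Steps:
Z = -752884 (Z = 10 + 2*(-376447) = 10 - 752894 = -752884)
v(o) = sqrt(-296 + o)
1/(v(-741) + sqrt(Z + 70506)) = 1/(sqrt(-296 - 741) + sqrt(-752884 + 70506)) = 1/(sqrt(-1037) + sqrt(-682378)) = 1/(I*sqrt(1037) + I*sqrt(682378))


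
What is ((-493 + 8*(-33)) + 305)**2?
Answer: 204304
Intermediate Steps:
((-493 + 8*(-33)) + 305)**2 = ((-493 - 264) + 305)**2 = (-757 + 305)**2 = (-452)**2 = 204304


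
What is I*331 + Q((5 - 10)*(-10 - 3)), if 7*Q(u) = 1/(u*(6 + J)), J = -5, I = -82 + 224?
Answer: 21385911/455 ≈ 47002.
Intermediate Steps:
I = 142
Q(u) = 1/(7*u) (Q(u) = 1/(7*((u*(6 - 5)))) = 1/(7*((u*1))) = 1/(7*u))
I*331 + Q((5 - 10)*(-10 - 3)) = 142*331 + 1/(7*(((5 - 10)*(-10 - 3)))) = 47002 + 1/(7*((-5*(-13)))) = 47002 + (⅐)/65 = 47002 + (⅐)*(1/65) = 47002 + 1/455 = 21385911/455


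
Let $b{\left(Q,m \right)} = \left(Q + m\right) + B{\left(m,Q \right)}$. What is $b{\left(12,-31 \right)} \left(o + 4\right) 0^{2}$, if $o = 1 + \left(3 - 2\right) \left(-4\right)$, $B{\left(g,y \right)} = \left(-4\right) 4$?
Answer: $0$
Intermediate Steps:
$B{\left(g,y \right)} = -16$
$o = -3$ ($o = 1 + 1 \left(-4\right) = 1 - 4 = -3$)
$b{\left(Q,m \right)} = -16 + Q + m$ ($b{\left(Q,m \right)} = \left(Q + m\right) - 16 = -16 + Q + m$)
$b{\left(12,-31 \right)} \left(o + 4\right) 0^{2} = \left(-16 + 12 - 31\right) \left(-3 + 4\right) 0^{2} = - 35 \cdot 1 \cdot 0 = \left(-35\right) 0 = 0$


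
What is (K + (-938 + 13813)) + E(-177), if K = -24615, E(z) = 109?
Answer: -11631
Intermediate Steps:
(K + (-938 + 13813)) + E(-177) = (-24615 + (-938 + 13813)) + 109 = (-24615 + 12875) + 109 = -11740 + 109 = -11631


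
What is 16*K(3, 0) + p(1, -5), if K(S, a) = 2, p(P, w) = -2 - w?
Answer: 35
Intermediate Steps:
16*K(3, 0) + p(1, -5) = 16*2 + (-2 - 1*(-5)) = 32 + (-2 + 5) = 32 + 3 = 35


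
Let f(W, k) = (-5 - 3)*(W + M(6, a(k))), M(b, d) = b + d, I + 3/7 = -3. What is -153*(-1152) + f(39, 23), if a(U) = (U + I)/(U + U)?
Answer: 28318708/161 ≈ 1.7589e+5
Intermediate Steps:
I = -24/7 (I = -3/7 - 3 = -24/7 ≈ -3.4286)
a(U) = (-24/7 + U)/(2*U) (a(U) = (U - 24/7)/(U + U) = (-24/7 + U)/((2*U)) = (-24/7 + U)*(1/(2*U)) = (-24/7 + U)/(2*U))
f(W, k) = -48 - 8*W - 4*(-24 + 7*k)/(7*k) (f(W, k) = (-5 - 3)*(W + (6 + (-24 + 7*k)/(14*k))) = -8*(6 + W + (-24 + 7*k)/(14*k)) = -48 - 8*W - 4*(-24 + 7*k)/(7*k))
-153*(-1152) + f(39, 23) = -153*(-1152) + (-52 - 8*39 + (96/7)/23) = 176256 + (-52 - 312 + (96/7)*(1/23)) = 176256 + (-52 - 312 + 96/161) = 176256 - 58508/161 = 28318708/161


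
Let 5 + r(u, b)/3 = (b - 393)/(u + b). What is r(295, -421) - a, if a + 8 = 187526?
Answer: -3937786/21 ≈ -1.8751e+5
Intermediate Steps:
a = 187518 (a = -8 + 187526 = 187518)
r(u, b) = -15 + 3*(-393 + b)/(b + u) (r(u, b) = -15 + 3*((b - 393)/(u + b)) = -15 + 3*((-393 + b)/(b + u)) = -15 + 3*(-393 + b)/(b + u))
r(295, -421) - a = 3*(-393 - 5*295 - 4*(-421))/(-421 + 295) - 1*187518 = 3*(-393 - 1475 + 1684)/(-126) - 187518 = 3*(-1/126)*(-184) - 187518 = 92/21 - 187518 = -3937786/21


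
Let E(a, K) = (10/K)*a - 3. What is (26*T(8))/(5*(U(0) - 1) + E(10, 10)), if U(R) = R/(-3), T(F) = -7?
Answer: -91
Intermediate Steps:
U(R) = -R/3 (U(R) = R*(-⅓) = -R/3)
E(a, K) = -3 + 10*a/K (E(a, K) = 10*a/K - 3 = -3 + 10*a/K)
(26*T(8))/(5*(U(0) - 1) + E(10, 10)) = (26*(-7))/(5*(-⅓*0 - 1) + (-3 + 10*10/10)) = -182/(5*(0 - 1) + (-3 + 10*10*(⅒))) = -182/(5*(-1) + (-3 + 10)) = -182/(-5 + 7) = -182/2 = -182*½ = -91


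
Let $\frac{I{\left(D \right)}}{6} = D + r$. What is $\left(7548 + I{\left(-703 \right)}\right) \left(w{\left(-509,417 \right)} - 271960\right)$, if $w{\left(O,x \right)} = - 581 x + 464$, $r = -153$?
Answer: $-1239220476$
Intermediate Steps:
$w{\left(O,x \right)} = 464 - 581 x$
$I{\left(D \right)} = -918 + 6 D$ ($I{\left(D \right)} = 6 \left(D - 153\right) = 6 \left(-153 + D\right) = -918 + 6 D$)
$\left(7548 + I{\left(-703 \right)}\right) \left(w{\left(-509,417 \right)} - 271960\right) = \left(7548 + \left(-918 + 6 \left(-703\right)\right)\right) \left(\left(464 - 242277\right) - 271960\right) = \left(7548 - 5136\right) \left(\left(464 - 242277\right) - 271960\right) = \left(7548 - 5136\right) \left(-241813 - 271960\right) = 2412 \left(-513773\right) = -1239220476$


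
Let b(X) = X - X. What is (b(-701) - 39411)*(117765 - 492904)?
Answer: 14784603129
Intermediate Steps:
b(X) = 0
(b(-701) - 39411)*(117765 - 492904) = (0 - 39411)*(117765 - 492904) = -39411*(-375139) = 14784603129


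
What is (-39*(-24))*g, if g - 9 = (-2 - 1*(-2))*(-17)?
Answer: 8424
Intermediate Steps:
g = 9 (g = 9 + (-2 - 1*(-2))*(-17) = 9 + (-2 + 2)*(-17) = 9 + 0*(-17) = 9 + 0 = 9)
(-39*(-24))*g = -39*(-24)*9 = 936*9 = 8424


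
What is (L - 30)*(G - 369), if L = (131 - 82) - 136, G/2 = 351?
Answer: -38961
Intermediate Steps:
G = 702 (G = 2*351 = 702)
L = -87 (L = 49 - 136 = -87)
(L - 30)*(G - 369) = (-87 - 30)*(702 - 369) = -117*333 = -38961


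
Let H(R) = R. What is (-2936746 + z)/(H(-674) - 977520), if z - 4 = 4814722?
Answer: -938990/489097 ≈ -1.9198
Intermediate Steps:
z = 4814726 (z = 4 + 4814722 = 4814726)
(-2936746 + z)/(H(-674) - 977520) = (-2936746 + 4814726)/(-674 - 977520) = 1877980/(-978194) = 1877980*(-1/978194) = -938990/489097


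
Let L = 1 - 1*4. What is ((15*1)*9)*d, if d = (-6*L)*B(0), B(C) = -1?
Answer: -2430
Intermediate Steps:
L = -3 (L = 1 - 4 = -3)
d = -18 (d = -6*(-3)*(-1) = 18*(-1) = -18)
((15*1)*9)*d = ((15*1)*9)*(-18) = (15*9)*(-18) = 135*(-18) = -2430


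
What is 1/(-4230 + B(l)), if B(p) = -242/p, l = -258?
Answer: -129/545549 ≈ -0.00023646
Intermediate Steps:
1/(-4230 + B(l)) = 1/(-4230 - 242/(-258)) = 1/(-4230 - 242*(-1/258)) = 1/(-4230 + 121/129) = 1/(-545549/129) = -129/545549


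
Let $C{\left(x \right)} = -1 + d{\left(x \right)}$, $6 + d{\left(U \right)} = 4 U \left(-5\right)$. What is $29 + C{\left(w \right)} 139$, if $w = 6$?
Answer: $-17624$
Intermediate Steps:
$d{\left(U \right)} = -6 - 20 U$ ($d{\left(U \right)} = -6 + 4 U \left(-5\right) = -6 - 20 U$)
$C{\left(x \right)} = -7 - 20 x$ ($C{\left(x \right)} = -1 - \left(6 + 20 x\right) = -7 - 20 x$)
$29 + C{\left(w \right)} 139 = 29 + \left(-7 - 120\right) 139 = 29 - 17653 = -17624$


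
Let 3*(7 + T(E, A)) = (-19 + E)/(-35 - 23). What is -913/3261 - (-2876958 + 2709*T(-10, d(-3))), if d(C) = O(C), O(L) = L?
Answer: 18884250253/6522 ≈ 2.8955e+6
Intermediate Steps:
d(C) = C
T(E, A) = -1199/174 - E/174 (T(E, A) = -7 + ((-19 + E)/(-35 - 23))/3 = -7 + ((-19 + E)/(-58))/3 = -7 + ((-19 + E)*(-1/58))/3 = -7 + (19/58 - E/58)/3 = -7 + (19/174 - E/174) = -1199/174 - E/174)
-913/3261 - (-2876958 + 2709*T(-10, d(-3))) = -913/3261 - (-167946261/58 + 4515/29) = -913*1/3261 - 2709/(1/(-1062 + (-1199/174 + 5/87))) = -913/3261 - 2709/(1/(-1062 - 41/6)) = -913/3261 - 2709/(1/(-6413/6)) = -913/3261 - 2709/(-6/6413) = -913/3261 - 2709*(-6413/6) = -913/3261 + 5790939/2 = 18884250253/6522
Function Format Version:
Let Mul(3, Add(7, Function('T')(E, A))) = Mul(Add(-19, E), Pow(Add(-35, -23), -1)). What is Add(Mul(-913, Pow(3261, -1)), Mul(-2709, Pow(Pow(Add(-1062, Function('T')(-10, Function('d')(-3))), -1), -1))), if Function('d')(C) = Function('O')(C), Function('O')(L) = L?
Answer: Rational(18884250253, 6522) ≈ 2.8955e+6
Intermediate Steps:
Function('d')(C) = C
Function('T')(E, A) = Add(Rational(-1199, 174), Mul(Rational(-1, 174), E)) (Function('T')(E, A) = Add(-7, Mul(Rational(1, 3), Mul(Add(-19, E), Pow(Add(-35, -23), -1)))) = Add(-7, Mul(Rational(1, 3), Mul(Add(-19, E), Pow(-58, -1)))) = Add(-7, Mul(Rational(1, 3), Mul(Add(-19, E), Rational(-1, 58)))) = Add(-7, Mul(Rational(1, 3), Add(Rational(19, 58), Mul(Rational(-1, 58), E)))) = Add(-7, Add(Rational(19, 174), Mul(Rational(-1, 174), E))) = Add(Rational(-1199, 174), Mul(Rational(-1, 174), E)))
Add(Mul(-913, Pow(3261, -1)), Mul(-2709, Pow(Pow(Add(-1062, Function('T')(-10, Function('d')(-3))), -1), -1))) = Add(Mul(-913, Pow(3261, -1)), Mul(-2709, Pow(Pow(Add(-1062, Add(Rational(-1199, 174), Mul(Rational(-1, 174), -10))), -1), -1))) = Add(Mul(-913, Rational(1, 3261)), Mul(-2709, Pow(Pow(Add(-1062, Add(Rational(-1199, 174), Rational(5, 87))), -1), -1))) = Add(Rational(-913, 3261), Mul(-2709, Pow(Pow(Add(-1062, Rational(-41, 6)), -1), -1))) = Add(Rational(-913, 3261), Mul(-2709, Pow(Pow(Rational(-6413, 6), -1), -1))) = Add(Rational(-913, 3261), Mul(-2709, Pow(Rational(-6, 6413), -1))) = Add(Rational(-913, 3261), Mul(-2709, Rational(-6413, 6))) = Add(Rational(-913, 3261), Rational(5790939, 2)) = Rational(18884250253, 6522)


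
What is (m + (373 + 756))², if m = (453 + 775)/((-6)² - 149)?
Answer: 15964069801/12769 ≈ 1.2502e+6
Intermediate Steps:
m = -1228/113 (m = 1228/(36 - 149) = 1228/(-113) = 1228*(-1/113) = -1228/113 ≈ -10.867)
(m + (373 + 756))² = (-1228/113 + (373 + 756))² = (-1228/113 + 1129)² = (126349/113)² = 15964069801/12769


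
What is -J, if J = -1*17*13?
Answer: 221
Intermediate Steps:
J = -221 (J = -17*13 = -221)
-J = -1*(-221) = 221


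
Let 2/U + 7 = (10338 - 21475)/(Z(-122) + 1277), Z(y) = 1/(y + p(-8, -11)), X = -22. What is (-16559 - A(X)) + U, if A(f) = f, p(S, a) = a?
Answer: -44155799917/2670101 ≈ -16537.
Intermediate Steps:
Z(y) = 1/(-11 + y) (Z(y) = 1/(y - 11) = 1/(-11 + y))
U = -339680/2670101 (U = 2/(-7 + (10338 - 21475)/(1/(-11 - 122) + 1277)) = 2/(-7 - 11137/(1/(-133) + 1277)) = 2/(-7 - 11137/(-1/133 + 1277)) = 2/(-7 - 11137/169840/133) = 2/(-7 - 11137*133/169840) = 2/(-7 - 1481221/169840) = 2/(-2670101/169840) = 2*(-169840/2670101) = -339680/2670101 ≈ -0.12722)
(-16559 - A(X)) + U = (-16559 - 1*(-22)) - 339680/2670101 = (-16559 + 22) - 339680/2670101 = -16537 - 339680/2670101 = -44155799917/2670101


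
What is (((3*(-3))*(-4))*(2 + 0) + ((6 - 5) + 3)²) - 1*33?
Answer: 55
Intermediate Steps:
(((3*(-3))*(-4))*(2 + 0) + ((6 - 5) + 3)²) - 1*33 = (-9*(-4)*2 + (1 + 3)²) - 33 = (36*2 + 4²) - 33 = (72 + 16) - 33 = 88 - 33 = 55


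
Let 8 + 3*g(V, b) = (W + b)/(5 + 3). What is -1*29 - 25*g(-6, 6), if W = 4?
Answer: 109/4 ≈ 27.250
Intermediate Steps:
g(V, b) = -5/2 + b/24 (g(V, b) = -8/3 + ((4 + b)/(5 + 3))/3 = -8/3 + ((4 + b)/8)/3 = -8/3 + ((4 + b)*(⅛))/3 = -8/3 + (½ + b/8)/3 = -8/3 + (⅙ + b/24) = -5/2 + b/24)
-1*29 - 25*g(-6, 6) = -1*29 - 25*(-5/2 + (1/24)*6) = -29 - 25*(-5/2 + ¼) = -29 - 25*(-9/4) = -29 + 225/4 = 109/4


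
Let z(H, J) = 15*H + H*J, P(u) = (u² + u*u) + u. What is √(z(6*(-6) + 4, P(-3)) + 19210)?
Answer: 5*√730 ≈ 135.09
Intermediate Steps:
P(u) = u + 2*u² (P(u) = (u² + u²) + u = 2*u² + u = u + 2*u²)
√(z(6*(-6) + 4, P(-3)) + 19210) = √((6*(-6) + 4)*(15 - 3*(1 + 2*(-3))) + 19210) = √((-36 + 4)*(15 - 3*(1 - 6)) + 19210) = √(-32*(15 - 3*(-5)) + 19210) = √(-32*(15 + 15) + 19210) = √(-32*30 + 19210) = √(-960 + 19210) = √18250 = 5*√730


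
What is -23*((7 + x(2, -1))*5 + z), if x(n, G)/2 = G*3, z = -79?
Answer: 1702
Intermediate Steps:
x(n, G) = 6*G (x(n, G) = 2*(G*3) = 2*(3*G) = 6*G)
-23*((7 + x(2, -1))*5 + z) = -23*((7 + 6*(-1))*5 - 79) = -23*((7 - 6)*5 - 79) = -23*(1*5 - 79) = -23*(5 - 79) = -23*(-74) = 1702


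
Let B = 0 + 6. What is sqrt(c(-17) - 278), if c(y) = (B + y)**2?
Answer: I*sqrt(157) ≈ 12.53*I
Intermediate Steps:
B = 6
c(y) = (6 + y)**2
sqrt(c(-17) - 278) = sqrt((6 - 17)**2 - 278) = sqrt((-11)**2 - 278) = sqrt(121 - 278) = sqrt(-157) = I*sqrt(157)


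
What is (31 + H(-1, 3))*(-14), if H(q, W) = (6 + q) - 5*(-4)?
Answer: -784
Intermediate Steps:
H(q, W) = 26 + q (H(q, W) = (6 + q) + 20 = 26 + q)
(31 + H(-1, 3))*(-14) = (31 + (26 - 1))*(-14) = (31 + 25)*(-14) = 56*(-14) = -784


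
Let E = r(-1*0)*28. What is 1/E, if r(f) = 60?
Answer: 1/1680 ≈ 0.00059524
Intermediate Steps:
E = 1680 (E = 60*28 = 1680)
1/E = 1/1680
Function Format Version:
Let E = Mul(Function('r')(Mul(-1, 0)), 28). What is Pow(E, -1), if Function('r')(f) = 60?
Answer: Rational(1, 1680) ≈ 0.00059524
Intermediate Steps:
E = 1680 (E = Mul(60, 28) = 1680)
Pow(E, -1) = Pow(1680, -1) = Rational(1, 1680)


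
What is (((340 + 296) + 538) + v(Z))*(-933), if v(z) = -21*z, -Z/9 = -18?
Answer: 2078724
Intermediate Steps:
Z = 162 (Z = -9*(-18) = 162)
(((340 + 296) + 538) + v(Z))*(-933) = (((340 + 296) + 538) - 21*162)*(-933) = ((636 + 538) - 3402)*(-933) = (1174 - 3402)*(-933) = -2228*(-933) = 2078724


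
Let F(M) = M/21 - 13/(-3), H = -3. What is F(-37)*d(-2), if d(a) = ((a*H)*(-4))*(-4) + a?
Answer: 1692/7 ≈ 241.71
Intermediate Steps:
F(M) = 13/3 + M/21 (F(M) = M*(1/21) - 13*(-1/3) = M/21 + 13/3 = 13/3 + M/21)
d(a) = -47*a (d(a) = ((a*(-3))*(-4))*(-4) + a = (-3*a*(-4))*(-4) + a = (12*a)*(-4) + a = -48*a + a = -47*a)
F(-37)*d(-2) = (13/3 + (1/21)*(-37))*(-47*(-2)) = (13/3 - 37/21)*94 = (18/7)*94 = 1692/7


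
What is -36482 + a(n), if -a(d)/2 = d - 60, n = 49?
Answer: -36460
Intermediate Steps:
a(d) = 120 - 2*d (a(d) = -2*(d - 60) = -2*(-60 + d) = 120 - 2*d)
-36482 + a(n) = -36482 + (120 - 2*49) = -36482 + (120 - 98) = -36482 + 22 = -36460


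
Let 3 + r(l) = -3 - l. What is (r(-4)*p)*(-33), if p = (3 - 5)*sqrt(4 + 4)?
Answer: -264*sqrt(2) ≈ -373.35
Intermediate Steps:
r(l) = -6 - l (r(l) = -3 + (-3 - l) = -6 - l)
p = -4*sqrt(2) ≈ -5.6569
(r(-4)*p)*(-33) = ((-6 - 1*(-4))*(-4*sqrt(2)))*(-33) = ((-6 + 4)*(-4*sqrt(2)))*(-33) = -(-8)*sqrt(2)*(-33) = (8*sqrt(2))*(-33) = -264*sqrt(2)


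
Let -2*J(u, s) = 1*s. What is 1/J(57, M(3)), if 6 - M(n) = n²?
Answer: ⅔ ≈ 0.66667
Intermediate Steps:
M(n) = 6 - n²
J(u, s) = -s/2
1/J(57, M(3)) = 1/(-(6 - 1*3²)/2) = 1/(-(6 - 1*9)/2) = 1/(-(6 - 9)/2) = 1/(-½*(-3)) = 1/(3/2) = ⅔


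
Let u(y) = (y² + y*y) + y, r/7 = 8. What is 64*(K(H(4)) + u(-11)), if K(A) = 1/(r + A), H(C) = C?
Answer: 221776/15 ≈ 14785.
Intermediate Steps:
r = 56 (r = 7*8 = 56)
u(y) = y + 2*y² (u(y) = (y² + y²) + y = 2*y² + y = y + 2*y²)
K(A) = 1/(56 + A)
64*(K(H(4)) + u(-11)) = 64*(1/(56 + 4) - 11*(1 + 2*(-11))) = 64*(1/60 - 11*(1 - 22)) = 64*(1/60 - 11*(-21)) = 64*(1/60 + 231) = 64*(13861/60) = 221776/15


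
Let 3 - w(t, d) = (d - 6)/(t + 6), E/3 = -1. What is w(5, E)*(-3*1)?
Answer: -126/11 ≈ -11.455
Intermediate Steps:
E = -3 (E = 3*(-1) = -3)
w(t, d) = 3 - (-6 + d)/(6 + t) (w(t, d) = 3 - (d - 6)/(t + 6) = 3 - (-6 + d)/(6 + t))
w(5, E)*(-3*1) = ((24 - 1*(-3) + 3*5)/(6 + 5))*(-3*1) = ((24 + 3 + 15)/11)*(-3) = ((1/11)*42)*(-3) = (42/11)*(-3) = -126/11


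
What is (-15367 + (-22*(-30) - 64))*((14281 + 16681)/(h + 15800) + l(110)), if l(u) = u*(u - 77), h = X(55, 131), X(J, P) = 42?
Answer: -424942630181/7921 ≈ -5.3648e+7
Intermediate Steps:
h = 42
l(u) = u*(-77 + u)
(-15367 + (-22*(-30) - 64))*((14281 + 16681)/(h + 15800) + l(110)) = (-15367 + (-22*(-30) - 64))*((14281 + 16681)/(42 + 15800) + 110*(-77 + 110)) = (-15367 + (660 - 64))*(30962/15842 + 110*33) = (-15367 + 596)*(30962*(1/15842) + 3630) = -14771*(15481/7921 + 3630) = -14771*28768711/7921 = -424942630181/7921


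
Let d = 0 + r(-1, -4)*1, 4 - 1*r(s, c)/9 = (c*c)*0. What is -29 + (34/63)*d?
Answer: -67/7 ≈ -9.5714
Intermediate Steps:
r(s, c) = 36 (r(s, c) = 36 - 9*c*c*0 = 36 - 9*c²*0 = 36 - 9*0 = 36 + 0 = 36)
d = 36 (d = 0 + 36*1 = 0 + 36 = 36)
-29 + (34/63)*d = -29 + (34/63)*36 = -29 + 136/7 = -67/7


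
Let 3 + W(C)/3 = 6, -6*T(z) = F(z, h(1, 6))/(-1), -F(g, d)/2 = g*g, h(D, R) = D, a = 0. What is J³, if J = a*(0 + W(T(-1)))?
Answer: 0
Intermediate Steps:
F(g, d) = -2*g² (F(g, d) = -2*g*g = -2*g²)
T(z) = -z²/3 (T(z) = -(-2*z²)/(6*(-1)) = -(-2*z²)*(-1)/6 = -z²/3)
W(C) = 9 (W(C) = -9 + 3*6 = -9 + 18 = 9)
J = 0 (J = 0*(0 + 9) = 0*9 = 0)
J³ = 0³ = 0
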